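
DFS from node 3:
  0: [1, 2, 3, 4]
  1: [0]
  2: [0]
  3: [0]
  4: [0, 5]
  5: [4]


Visit 3, push [0]
Visit 0, push [4, 2, 1]
Visit 1, push []
Visit 2, push []
Visit 4, push [5]
Visit 5, push []

DFS order: [3, 0, 1, 2, 4, 5]


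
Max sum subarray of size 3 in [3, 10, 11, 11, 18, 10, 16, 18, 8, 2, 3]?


[0:3]: 24
[1:4]: 32
[2:5]: 40
[3:6]: 39
[4:7]: 44
[5:8]: 44
[6:9]: 42
[7:10]: 28
[8:11]: 13

Max: 44 at [4:7]


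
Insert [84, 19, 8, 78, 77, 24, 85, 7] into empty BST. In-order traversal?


Insert 84: root
Insert 19: L from 84
Insert 8: L from 84 -> L from 19
Insert 78: L from 84 -> R from 19
Insert 77: L from 84 -> R from 19 -> L from 78
Insert 24: L from 84 -> R from 19 -> L from 78 -> L from 77
Insert 85: R from 84
Insert 7: L from 84 -> L from 19 -> L from 8

In-order: [7, 8, 19, 24, 77, 78, 84, 85]


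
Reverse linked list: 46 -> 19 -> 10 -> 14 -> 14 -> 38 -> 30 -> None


Step 1: curr=46, set curr.next=prev(None) | reversed so far: 46
Step 2: curr=19, set curr.next=prev(46) | reversed so far: 19 -> 46
Step 3: curr=10, set curr.next=prev(19) | reversed so far: 10 -> 19 -> 46
Step 4: curr=14, set curr.next=prev(10) | reversed so far: 14 -> 10 -> 19 -> 46
Step 5: curr=14, set curr.next=prev(14) | reversed so far: 14 -> 14 -> 10 -> 19 -> 46
Step 6: curr=38, set curr.next=prev(14) | reversed so far: 38 -> 14 -> 14 -> 10 -> 19 -> 46
Step 7: curr=30, set curr.next=prev(38) | reversed so far: 30 -> 38 -> 14 -> 14 -> 10 -> 19 -> 46

30 -> 38 -> 14 -> 14 -> 10 -> 19 -> 46 -> None


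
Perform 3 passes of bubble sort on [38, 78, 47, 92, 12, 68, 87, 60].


Initial: [38, 78, 47, 92, 12, 68, 87, 60]
Pass 1: [38, 47, 78, 12, 68, 87, 60, 92] (5 swaps)
Pass 2: [38, 47, 12, 68, 78, 60, 87, 92] (3 swaps)
Pass 3: [38, 12, 47, 68, 60, 78, 87, 92] (2 swaps)

After 3 passes: [38, 12, 47, 68, 60, 78, 87, 92]


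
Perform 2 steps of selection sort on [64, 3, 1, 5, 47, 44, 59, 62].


Initial: [64, 3, 1, 5, 47, 44, 59, 62]
Step 1: min=1 at 2
  Swap: [1, 3, 64, 5, 47, 44, 59, 62]
Step 2: min=3 at 1
  Swap: [1, 3, 64, 5, 47, 44, 59, 62]

After 2 steps: [1, 3, 64, 5, 47, 44, 59, 62]


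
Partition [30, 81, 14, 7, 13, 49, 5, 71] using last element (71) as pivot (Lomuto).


Pivot: 71
  30 <= 71: advance i (no swap)
  14 <= 71: swap -> [30, 14, 81, 7, 13, 49, 5, 71]
  7 <= 71: swap -> [30, 14, 7, 81, 13, 49, 5, 71]
  13 <= 71: swap -> [30, 14, 7, 13, 81, 49, 5, 71]
  49 <= 71: swap -> [30, 14, 7, 13, 49, 81, 5, 71]
  5 <= 71: swap -> [30, 14, 7, 13, 49, 5, 81, 71]
Place pivot at 6: [30, 14, 7, 13, 49, 5, 71, 81]

Partitioned: [30, 14, 7, 13, 49, 5, 71, 81]


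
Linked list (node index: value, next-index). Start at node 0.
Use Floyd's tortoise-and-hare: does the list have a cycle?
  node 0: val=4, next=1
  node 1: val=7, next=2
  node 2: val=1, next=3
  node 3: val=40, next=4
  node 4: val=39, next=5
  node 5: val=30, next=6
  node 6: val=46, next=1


Floyd's tortoise (slow, +1) and hare (fast, +2):
  init: slow=0, fast=0
  step 1: slow=1, fast=2
  step 2: slow=2, fast=4
  step 3: slow=3, fast=6
  step 4: slow=4, fast=2
  step 5: slow=5, fast=4
  step 6: slow=6, fast=6
  slow == fast at node 6: cycle detected

Cycle: yes


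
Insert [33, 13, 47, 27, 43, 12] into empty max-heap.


Insert 33: [33]
Insert 13: [33, 13]
Insert 47: [47, 13, 33]
Insert 27: [47, 27, 33, 13]
Insert 43: [47, 43, 33, 13, 27]
Insert 12: [47, 43, 33, 13, 27, 12]

Final heap: [47, 43, 33, 13, 27, 12]


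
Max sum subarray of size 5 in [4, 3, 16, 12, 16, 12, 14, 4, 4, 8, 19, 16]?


[0:5]: 51
[1:6]: 59
[2:7]: 70
[3:8]: 58
[4:9]: 50
[5:10]: 42
[6:11]: 49
[7:12]: 51

Max: 70 at [2:7]


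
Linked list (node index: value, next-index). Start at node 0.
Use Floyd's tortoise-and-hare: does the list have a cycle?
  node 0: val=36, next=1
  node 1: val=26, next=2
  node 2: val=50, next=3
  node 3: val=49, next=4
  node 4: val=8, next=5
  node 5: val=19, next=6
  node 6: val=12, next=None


Floyd's tortoise (slow, +1) and hare (fast, +2):
  init: slow=0, fast=0
  step 1: slow=1, fast=2
  step 2: slow=2, fast=4
  step 3: slow=3, fast=6
  step 4: fast -> None, no cycle

Cycle: no


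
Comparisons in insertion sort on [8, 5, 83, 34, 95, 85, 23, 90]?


Algorithm: insertion sort
Input: [8, 5, 83, 34, 95, 85, 23, 90]
Sorted: [5, 8, 23, 34, 83, 85, 90, 95]

14


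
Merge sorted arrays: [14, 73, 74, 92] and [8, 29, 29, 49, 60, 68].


Take 8 from B
Take 14 from A
Take 29 from B
Take 29 from B
Take 49 from B
Take 60 from B
Take 68 from B

Merged: [8, 14, 29, 29, 49, 60, 68, 73, 74, 92]


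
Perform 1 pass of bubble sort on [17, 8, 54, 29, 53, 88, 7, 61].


Initial: [17, 8, 54, 29, 53, 88, 7, 61]
Pass 1: [8, 17, 29, 53, 54, 7, 61, 88] (5 swaps)

After 1 pass: [8, 17, 29, 53, 54, 7, 61, 88]


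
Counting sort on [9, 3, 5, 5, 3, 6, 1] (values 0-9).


Input: [9, 3, 5, 5, 3, 6, 1]
Counts: [0, 1, 0, 2, 0, 2, 1, 0, 0, 1]

Sorted: [1, 3, 3, 5, 5, 6, 9]


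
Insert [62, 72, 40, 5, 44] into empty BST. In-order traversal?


Insert 62: root
Insert 72: R from 62
Insert 40: L from 62
Insert 5: L from 62 -> L from 40
Insert 44: L from 62 -> R from 40

In-order: [5, 40, 44, 62, 72]


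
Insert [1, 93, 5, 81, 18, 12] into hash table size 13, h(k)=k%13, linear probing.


Insert 1: h=1 -> slot 1
Insert 93: h=2 -> slot 2
Insert 5: h=5 -> slot 5
Insert 81: h=3 -> slot 3
Insert 18: h=5, 1 probes -> slot 6
Insert 12: h=12 -> slot 12

Table: [None, 1, 93, 81, None, 5, 18, None, None, None, None, None, 12]


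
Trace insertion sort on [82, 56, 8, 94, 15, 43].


Initial: [82, 56, 8, 94, 15, 43]
Insert 56: [56, 82, 8, 94, 15, 43]
Insert 8: [8, 56, 82, 94, 15, 43]
Insert 94: [8, 56, 82, 94, 15, 43]
Insert 15: [8, 15, 56, 82, 94, 43]
Insert 43: [8, 15, 43, 56, 82, 94]

Sorted: [8, 15, 43, 56, 82, 94]


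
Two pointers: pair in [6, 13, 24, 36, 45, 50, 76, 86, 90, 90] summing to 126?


lo=0(6)+hi=9(90)=96
lo=1(13)+hi=9(90)=103
lo=2(24)+hi=9(90)=114
lo=3(36)+hi=9(90)=126

Yes: 36+90=126


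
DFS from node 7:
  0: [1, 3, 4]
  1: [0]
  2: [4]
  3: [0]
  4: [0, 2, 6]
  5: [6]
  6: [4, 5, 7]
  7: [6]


Visit 7, push [6]
Visit 6, push [5, 4]
Visit 4, push [2, 0]
Visit 0, push [3, 1]
Visit 1, push []
Visit 3, push []
Visit 2, push []
Visit 5, push []

DFS order: [7, 6, 4, 0, 1, 3, 2, 5]


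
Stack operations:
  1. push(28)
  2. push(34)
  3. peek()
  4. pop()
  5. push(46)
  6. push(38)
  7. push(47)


push(28) -> [28]
push(34) -> [28, 34]
peek()->34
pop()->34, [28]
push(46) -> [28, 46]
push(38) -> [28, 46, 38]
push(47) -> [28, 46, 38, 47]

Final stack: [28, 46, 38, 47]


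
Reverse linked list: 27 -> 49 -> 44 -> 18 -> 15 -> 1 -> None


Step 1: curr=27, set curr.next=prev(None) | reversed so far: 27
Step 2: curr=49, set curr.next=prev(27) | reversed so far: 49 -> 27
Step 3: curr=44, set curr.next=prev(49) | reversed so far: 44 -> 49 -> 27
Step 4: curr=18, set curr.next=prev(44) | reversed so far: 18 -> 44 -> 49 -> 27
Step 5: curr=15, set curr.next=prev(18) | reversed so far: 15 -> 18 -> 44 -> 49 -> 27
Step 6: curr=1, set curr.next=prev(15) | reversed so far: 1 -> 15 -> 18 -> 44 -> 49 -> 27

1 -> 15 -> 18 -> 44 -> 49 -> 27 -> None


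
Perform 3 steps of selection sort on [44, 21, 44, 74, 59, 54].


Initial: [44, 21, 44, 74, 59, 54]
Step 1: min=21 at 1
  Swap: [21, 44, 44, 74, 59, 54]
Step 2: min=44 at 1
  Swap: [21, 44, 44, 74, 59, 54]
Step 3: min=44 at 2
  Swap: [21, 44, 44, 74, 59, 54]

After 3 steps: [21, 44, 44, 74, 59, 54]


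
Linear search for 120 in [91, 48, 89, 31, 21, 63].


i=0: 91!=120
i=1: 48!=120
i=2: 89!=120
i=3: 31!=120
i=4: 21!=120
i=5: 63!=120

Not found, 6 comps


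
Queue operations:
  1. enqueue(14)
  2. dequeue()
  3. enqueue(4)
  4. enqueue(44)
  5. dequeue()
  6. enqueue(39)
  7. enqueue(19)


enqueue(14) -> [14]
dequeue()->14, []
enqueue(4) -> [4]
enqueue(44) -> [4, 44]
dequeue()->4, [44]
enqueue(39) -> [44, 39]
enqueue(19) -> [44, 39, 19]

Final queue: [44, 39, 19]


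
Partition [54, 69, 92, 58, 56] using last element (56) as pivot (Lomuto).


Pivot: 56
  54 <= 56: advance i (no swap)
Place pivot at 1: [54, 56, 92, 58, 69]

Partitioned: [54, 56, 92, 58, 69]


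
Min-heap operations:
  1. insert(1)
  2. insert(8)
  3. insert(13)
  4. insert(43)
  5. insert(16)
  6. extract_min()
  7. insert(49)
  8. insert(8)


insert(1) -> [1]
insert(8) -> [1, 8]
insert(13) -> [1, 8, 13]
insert(43) -> [1, 8, 13, 43]
insert(16) -> [1, 8, 13, 43, 16]
extract_min()->1, [8, 16, 13, 43]
insert(49) -> [8, 16, 13, 43, 49]
insert(8) -> [8, 16, 8, 43, 49, 13]

Final heap: [8, 16, 8, 43, 49, 13]


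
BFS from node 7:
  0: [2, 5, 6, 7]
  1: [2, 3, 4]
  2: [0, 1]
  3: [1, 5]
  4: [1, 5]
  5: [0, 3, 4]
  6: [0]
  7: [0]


Visit 7, enqueue [0]
Visit 0, enqueue [2, 5, 6]
Visit 2, enqueue [1]
Visit 5, enqueue [3, 4]
Visit 6, enqueue []
Visit 1, enqueue []
Visit 3, enqueue []
Visit 4, enqueue []

BFS order: [7, 0, 2, 5, 6, 1, 3, 4]


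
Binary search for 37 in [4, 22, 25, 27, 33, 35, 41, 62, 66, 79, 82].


Step 1: lo=0, hi=10, mid=5, val=35
Step 2: lo=6, hi=10, mid=8, val=66
Step 3: lo=6, hi=7, mid=6, val=41

Not found


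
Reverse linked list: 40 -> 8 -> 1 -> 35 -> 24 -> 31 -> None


Step 1: curr=40, set curr.next=prev(None) | reversed so far: 40
Step 2: curr=8, set curr.next=prev(40) | reversed so far: 8 -> 40
Step 3: curr=1, set curr.next=prev(8) | reversed so far: 1 -> 8 -> 40
Step 4: curr=35, set curr.next=prev(1) | reversed so far: 35 -> 1 -> 8 -> 40
Step 5: curr=24, set curr.next=prev(35) | reversed so far: 24 -> 35 -> 1 -> 8 -> 40
Step 6: curr=31, set curr.next=prev(24) | reversed so far: 31 -> 24 -> 35 -> 1 -> 8 -> 40

31 -> 24 -> 35 -> 1 -> 8 -> 40 -> None


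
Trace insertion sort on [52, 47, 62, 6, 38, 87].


Initial: [52, 47, 62, 6, 38, 87]
Insert 47: [47, 52, 62, 6, 38, 87]
Insert 62: [47, 52, 62, 6, 38, 87]
Insert 6: [6, 47, 52, 62, 38, 87]
Insert 38: [6, 38, 47, 52, 62, 87]
Insert 87: [6, 38, 47, 52, 62, 87]

Sorted: [6, 38, 47, 52, 62, 87]


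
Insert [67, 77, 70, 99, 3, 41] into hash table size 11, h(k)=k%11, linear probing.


Insert 67: h=1 -> slot 1
Insert 77: h=0 -> slot 0
Insert 70: h=4 -> slot 4
Insert 99: h=0, 2 probes -> slot 2
Insert 3: h=3 -> slot 3
Insert 41: h=8 -> slot 8

Table: [77, 67, 99, 3, 70, None, None, None, 41, None, None]


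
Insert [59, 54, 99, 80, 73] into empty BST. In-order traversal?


Insert 59: root
Insert 54: L from 59
Insert 99: R from 59
Insert 80: R from 59 -> L from 99
Insert 73: R from 59 -> L from 99 -> L from 80

In-order: [54, 59, 73, 80, 99]


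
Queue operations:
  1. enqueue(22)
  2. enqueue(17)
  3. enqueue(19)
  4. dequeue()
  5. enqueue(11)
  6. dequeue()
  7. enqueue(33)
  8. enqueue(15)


enqueue(22) -> [22]
enqueue(17) -> [22, 17]
enqueue(19) -> [22, 17, 19]
dequeue()->22, [17, 19]
enqueue(11) -> [17, 19, 11]
dequeue()->17, [19, 11]
enqueue(33) -> [19, 11, 33]
enqueue(15) -> [19, 11, 33, 15]

Final queue: [19, 11, 33, 15]


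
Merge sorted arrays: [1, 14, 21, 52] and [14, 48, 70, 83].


Take 1 from A
Take 14 from A
Take 14 from B
Take 21 from A
Take 48 from B
Take 52 from A

Merged: [1, 14, 14, 21, 48, 52, 70, 83]


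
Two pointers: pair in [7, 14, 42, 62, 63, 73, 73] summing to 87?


lo=0(7)+hi=6(73)=80
lo=1(14)+hi=6(73)=87

Yes: 14+73=87


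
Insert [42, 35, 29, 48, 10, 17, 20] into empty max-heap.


Insert 42: [42]
Insert 35: [42, 35]
Insert 29: [42, 35, 29]
Insert 48: [48, 42, 29, 35]
Insert 10: [48, 42, 29, 35, 10]
Insert 17: [48, 42, 29, 35, 10, 17]
Insert 20: [48, 42, 29, 35, 10, 17, 20]

Final heap: [48, 42, 29, 35, 10, 17, 20]


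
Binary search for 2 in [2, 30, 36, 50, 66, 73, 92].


Step 1: lo=0, hi=6, mid=3, val=50
Step 2: lo=0, hi=2, mid=1, val=30
Step 3: lo=0, hi=0, mid=0, val=2

Found at index 0


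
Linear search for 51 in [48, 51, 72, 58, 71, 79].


i=0: 48!=51
i=1: 51==51 found!

Found at 1, 2 comps


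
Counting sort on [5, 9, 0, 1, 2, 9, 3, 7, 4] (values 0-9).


Input: [5, 9, 0, 1, 2, 9, 3, 7, 4]
Counts: [1, 1, 1, 1, 1, 1, 0, 1, 0, 2]

Sorted: [0, 1, 2, 3, 4, 5, 7, 9, 9]


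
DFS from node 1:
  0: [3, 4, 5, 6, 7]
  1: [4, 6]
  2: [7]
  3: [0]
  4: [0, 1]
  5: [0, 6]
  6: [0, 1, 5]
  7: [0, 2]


Visit 1, push [6, 4]
Visit 4, push [0]
Visit 0, push [7, 6, 5, 3]
Visit 3, push []
Visit 5, push [6]
Visit 6, push []
Visit 7, push [2]
Visit 2, push []

DFS order: [1, 4, 0, 3, 5, 6, 7, 2]


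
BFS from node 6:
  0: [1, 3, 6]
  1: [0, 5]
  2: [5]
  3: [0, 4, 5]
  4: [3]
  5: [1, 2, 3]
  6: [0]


Visit 6, enqueue [0]
Visit 0, enqueue [1, 3]
Visit 1, enqueue [5]
Visit 3, enqueue [4]
Visit 5, enqueue [2]
Visit 4, enqueue []
Visit 2, enqueue []

BFS order: [6, 0, 1, 3, 5, 4, 2]


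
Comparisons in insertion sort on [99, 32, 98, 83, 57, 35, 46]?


Algorithm: insertion sort
Input: [99, 32, 98, 83, 57, 35, 46]
Sorted: [32, 35, 46, 57, 83, 98, 99]

20


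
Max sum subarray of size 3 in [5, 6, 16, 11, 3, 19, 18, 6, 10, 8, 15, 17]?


[0:3]: 27
[1:4]: 33
[2:5]: 30
[3:6]: 33
[4:7]: 40
[5:8]: 43
[6:9]: 34
[7:10]: 24
[8:11]: 33
[9:12]: 40

Max: 43 at [5:8]


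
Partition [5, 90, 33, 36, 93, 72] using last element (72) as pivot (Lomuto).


Pivot: 72
  5 <= 72: advance i (no swap)
  33 <= 72: swap -> [5, 33, 90, 36, 93, 72]
  36 <= 72: swap -> [5, 33, 36, 90, 93, 72]
Place pivot at 3: [5, 33, 36, 72, 93, 90]

Partitioned: [5, 33, 36, 72, 93, 90]


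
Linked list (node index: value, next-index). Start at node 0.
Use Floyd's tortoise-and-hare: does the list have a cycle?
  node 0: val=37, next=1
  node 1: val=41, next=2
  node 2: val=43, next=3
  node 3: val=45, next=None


Floyd's tortoise (slow, +1) and hare (fast, +2):
  init: slow=0, fast=0
  step 1: slow=1, fast=2
  step 2: fast 2->3->None, no cycle

Cycle: no


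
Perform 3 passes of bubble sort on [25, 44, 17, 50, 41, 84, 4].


Initial: [25, 44, 17, 50, 41, 84, 4]
Pass 1: [25, 17, 44, 41, 50, 4, 84] (3 swaps)
Pass 2: [17, 25, 41, 44, 4, 50, 84] (3 swaps)
Pass 3: [17, 25, 41, 4, 44, 50, 84] (1 swaps)

After 3 passes: [17, 25, 41, 4, 44, 50, 84]


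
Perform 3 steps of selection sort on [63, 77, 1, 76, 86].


Initial: [63, 77, 1, 76, 86]
Step 1: min=1 at 2
  Swap: [1, 77, 63, 76, 86]
Step 2: min=63 at 2
  Swap: [1, 63, 77, 76, 86]
Step 3: min=76 at 3
  Swap: [1, 63, 76, 77, 86]

After 3 steps: [1, 63, 76, 77, 86]


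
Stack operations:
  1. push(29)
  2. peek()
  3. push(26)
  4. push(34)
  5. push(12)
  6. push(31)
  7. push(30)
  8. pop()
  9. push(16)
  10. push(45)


push(29) -> [29]
peek()->29
push(26) -> [29, 26]
push(34) -> [29, 26, 34]
push(12) -> [29, 26, 34, 12]
push(31) -> [29, 26, 34, 12, 31]
push(30) -> [29, 26, 34, 12, 31, 30]
pop()->30, [29, 26, 34, 12, 31]
push(16) -> [29, 26, 34, 12, 31, 16]
push(45) -> [29, 26, 34, 12, 31, 16, 45]

Final stack: [29, 26, 34, 12, 31, 16, 45]


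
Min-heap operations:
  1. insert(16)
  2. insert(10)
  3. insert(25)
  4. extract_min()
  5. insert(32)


insert(16) -> [16]
insert(10) -> [10, 16]
insert(25) -> [10, 16, 25]
extract_min()->10, [16, 25]
insert(32) -> [16, 25, 32]

Final heap: [16, 25, 32]


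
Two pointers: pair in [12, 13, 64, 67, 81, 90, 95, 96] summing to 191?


lo=0(12)+hi=7(96)=108
lo=1(13)+hi=7(96)=109
lo=2(64)+hi=7(96)=160
lo=3(67)+hi=7(96)=163
lo=4(81)+hi=7(96)=177
lo=5(90)+hi=7(96)=186
lo=6(95)+hi=7(96)=191

Yes: 95+96=191


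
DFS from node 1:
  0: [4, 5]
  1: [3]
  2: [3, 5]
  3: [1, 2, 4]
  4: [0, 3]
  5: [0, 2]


Visit 1, push [3]
Visit 3, push [4, 2]
Visit 2, push [5]
Visit 5, push [0]
Visit 0, push [4]
Visit 4, push []

DFS order: [1, 3, 2, 5, 0, 4]


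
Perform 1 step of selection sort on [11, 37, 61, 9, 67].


Initial: [11, 37, 61, 9, 67]
Step 1: min=9 at 3
  Swap: [9, 37, 61, 11, 67]

After 1 step: [9, 37, 61, 11, 67]


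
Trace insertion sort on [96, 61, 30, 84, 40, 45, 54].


Initial: [96, 61, 30, 84, 40, 45, 54]
Insert 61: [61, 96, 30, 84, 40, 45, 54]
Insert 30: [30, 61, 96, 84, 40, 45, 54]
Insert 84: [30, 61, 84, 96, 40, 45, 54]
Insert 40: [30, 40, 61, 84, 96, 45, 54]
Insert 45: [30, 40, 45, 61, 84, 96, 54]
Insert 54: [30, 40, 45, 54, 61, 84, 96]

Sorted: [30, 40, 45, 54, 61, 84, 96]


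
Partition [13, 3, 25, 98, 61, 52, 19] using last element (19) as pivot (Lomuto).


Pivot: 19
  13 <= 19: advance i (no swap)
  3 <= 19: advance i (no swap)
Place pivot at 2: [13, 3, 19, 98, 61, 52, 25]

Partitioned: [13, 3, 19, 98, 61, 52, 25]


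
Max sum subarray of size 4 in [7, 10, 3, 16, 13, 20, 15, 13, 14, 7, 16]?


[0:4]: 36
[1:5]: 42
[2:6]: 52
[3:7]: 64
[4:8]: 61
[5:9]: 62
[6:10]: 49
[7:11]: 50

Max: 64 at [3:7]


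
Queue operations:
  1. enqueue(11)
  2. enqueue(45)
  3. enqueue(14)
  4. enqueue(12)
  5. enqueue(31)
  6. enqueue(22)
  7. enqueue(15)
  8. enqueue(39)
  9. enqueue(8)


enqueue(11) -> [11]
enqueue(45) -> [11, 45]
enqueue(14) -> [11, 45, 14]
enqueue(12) -> [11, 45, 14, 12]
enqueue(31) -> [11, 45, 14, 12, 31]
enqueue(22) -> [11, 45, 14, 12, 31, 22]
enqueue(15) -> [11, 45, 14, 12, 31, 22, 15]
enqueue(39) -> [11, 45, 14, 12, 31, 22, 15, 39]
enqueue(8) -> [11, 45, 14, 12, 31, 22, 15, 39, 8]

Final queue: [11, 45, 14, 12, 31, 22, 15, 39, 8]


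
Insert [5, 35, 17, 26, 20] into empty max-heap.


Insert 5: [5]
Insert 35: [35, 5]
Insert 17: [35, 5, 17]
Insert 26: [35, 26, 17, 5]
Insert 20: [35, 26, 17, 5, 20]

Final heap: [35, 26, 17, 5, 20]


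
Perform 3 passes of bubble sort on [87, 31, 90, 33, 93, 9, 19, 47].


Initial: [87, 31, 90, 33, 93, 9, 19, 47]
Pass 1: [31, 87, 33, 90, 9, 19, 47, 93] (5 swaps)
Pass 2: [31, 33, 87, 9, 19, 47, 90, 93] (4 swaps)
Pass 3: [31, 33, 9, 19, 47, 87, 90, 93] (3 swaps)

After 3 passes: [31, 33, 9, 19, 47, 87, 90, 93]


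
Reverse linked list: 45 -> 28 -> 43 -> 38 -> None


Step 1: curr=45, set curr.next=prev(None) | reversed so far: 45
Step 2: curr=28, set curr.next=prev(45) | reversed so far: 28 -> 45
Step 3: curr=43, set curr.next=prev(28) | reversed so far: 43 -> 28 -> 45
Step 4: curr=38, set curr.next=prev(43) | reversed so far: 38 -> 43 -> 28 -> 45

38 -> 43 -> 28 -> 45 -> None


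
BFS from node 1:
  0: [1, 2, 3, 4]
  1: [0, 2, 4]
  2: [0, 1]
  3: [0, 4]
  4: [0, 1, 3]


Visit 1, enqueue [0, 2, 4]
Visit 0, enqueue [3]
Visit 2, enqueue []
Visit 4, enqueue []
Visit 3, enqueue []

BFS order: [1, 0, 2, 4, 3]


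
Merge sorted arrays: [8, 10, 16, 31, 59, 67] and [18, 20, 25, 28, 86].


Take 8 from A
Take 10 from A
Take 16 from A
Take 18 from B
Take 20 from B
Take 25 from B
Take 28 from B
Take 31 from A
Take 59 from A
Take 67 from A

Merged: [8, 10, 16, 18, 20, 25, 28, 31, 59, 67, 86]


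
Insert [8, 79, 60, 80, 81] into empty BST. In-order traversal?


Insert 8: root
Insert 79: R from 8
Insert 60: R from 8 -> L from 79
Insert 80: R from 8 -> R from 79
Insert 81: R from 8 -> R from 79 -> R from 80

In-order: [8, 60, 79, 80, 81]


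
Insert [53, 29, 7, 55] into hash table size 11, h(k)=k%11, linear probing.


Insert 53: h=9 -> slot 9
Insert 29: h=7 -> slot 7
Insert 7: h=7, 1 probes -> slot 8
Insert 55: h=0 -> slot 0

Table: [55, None, None, None, None, None, None, 29, 7, 53, None]


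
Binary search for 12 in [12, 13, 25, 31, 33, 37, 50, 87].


Step 1: lo=0, hi=7, mid=3, val=31
Step 2: lo=0, hi=2, mid=1, val=13
Step 3: lo=0, hi=0, mid=0, val=12

Found at index 0


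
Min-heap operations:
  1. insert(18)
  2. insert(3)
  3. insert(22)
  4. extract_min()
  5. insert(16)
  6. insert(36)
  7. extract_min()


insert(18) -> [18]
insert(3) -> [3, 18]
insert(22) -> [3, 18, 22]
extract_min()->3, [18, 22]
insert(16) -> [16, 22, 18]
insert(36) -> [16, 22, 18, 36]
extract_min()->16, [18, 22, 36]

Final heap: [18, 22, 36]


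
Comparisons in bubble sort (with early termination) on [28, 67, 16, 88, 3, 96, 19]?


Algorithm: bubble sort (with early termination)
Input: [28, 67, 16, 88, 3, 96, 19]
Sorted: [3, 16, 19, 28, 67, 88, 96]

20


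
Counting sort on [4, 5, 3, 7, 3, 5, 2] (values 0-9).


Input: [4, 5, 3, 7, 3, 5, 2]
Counts: [0, 0, 1, 2, 1, 2, 0, 1, 0, 0]

Sorted: [2, 3, 3, 4, 5, 5, 7]


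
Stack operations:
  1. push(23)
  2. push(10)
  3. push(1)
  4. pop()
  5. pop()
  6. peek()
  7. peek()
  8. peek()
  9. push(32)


push(23) -> [23]
push(10) -> [23, 10]
push(1) -> [23, 10, 1]
pop()->1, [23, 10]
pop()->10, [23]
peek()->23
peek()->23
peek()->23
push(32) -> [23, 32]

Final stack: [23, 32]


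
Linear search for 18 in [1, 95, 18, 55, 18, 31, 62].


i=0: 1!=18
i=1: 95!=18
i=2: 18==18 found!

Found at 2, 3 comps


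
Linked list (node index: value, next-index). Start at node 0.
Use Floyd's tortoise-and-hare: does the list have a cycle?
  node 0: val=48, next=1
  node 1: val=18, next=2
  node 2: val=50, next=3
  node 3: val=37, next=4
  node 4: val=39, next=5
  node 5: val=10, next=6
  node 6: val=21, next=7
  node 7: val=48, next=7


Floyd's tortoise (slow, +1) and hare (fast, +2):
  init: slow=0, fast=0
  step 1: slow=1, fast=2
  step 2: slow=2, fast=4
  step 3: slow=3, fast=6
  step 4: slow=4, fast=7
  step 5: slow=5, fast=7
  step 6: slow=6, fast=7
  step 7: slow=7, fast=7
  slow == fast at node 7: cycle detected

Cycle: yes


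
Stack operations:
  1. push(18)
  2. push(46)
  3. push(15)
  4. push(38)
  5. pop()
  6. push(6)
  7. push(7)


push(18) -> [18]
push(46) -> [18, 46]
push(15) -> [18, 46, 15]
push(38) -> [18, 46, 15, 38]
pop()->38, [18, 46, 15]
push(6) -> [18, 46, 15, 6]
push(7) -> [18, 46, 15, 6, 7]

Final stack: [18, 46, 15, 6, 7]


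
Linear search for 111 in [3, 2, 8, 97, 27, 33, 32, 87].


i=0: 3!=111
i=1: 2!=111
i=2: 8!=111
i=3: 97!=111
i=4: 27!=111
i=5: 33!=111
i=6: 32!=111
i=7: 87!=111

Not found, 8 comps


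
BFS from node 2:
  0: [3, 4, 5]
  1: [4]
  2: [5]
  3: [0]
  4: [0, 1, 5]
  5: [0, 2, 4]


Visit 2, enqueue [5]
Visit 5, enqueue [0, 4]
Visit 0, enqueue [3]
Visit 4, enqueue [1]
Visit 3, enqueue []
Visit 1, enqueue []

BFS order: [2, 5, 0, 4, 3, 1]


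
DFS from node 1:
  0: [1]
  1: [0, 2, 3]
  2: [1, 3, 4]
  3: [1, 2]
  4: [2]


Visit 1, push [3, 2, 0]
Visit 0, push []
Visit 2, push [4, 3]
Visit 3, push []
Visit 4, push []

DFS order: [1, 0, 2, 3, 4]


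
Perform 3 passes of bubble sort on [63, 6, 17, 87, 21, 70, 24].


Initial: [63, 6, 17, 87, 21, 70, 24]
Pass 1: [6, 17, 63, 21, 70, 24, 87] (5 swaps)
Pass 2: [6, 17, 21, 63, 24, 70, 87] (2 swaps)
Pass 3: [6, 17, 21, 24, 63, 70, 87] (1 swaps)

After 3 passes: [6, 17, 21, 24, 63, 70, 87]


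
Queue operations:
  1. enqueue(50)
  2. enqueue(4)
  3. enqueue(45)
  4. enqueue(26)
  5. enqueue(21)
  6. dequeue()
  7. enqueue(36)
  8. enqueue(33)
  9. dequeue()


enqueue(50) -> [50]
enqueue(4) -> [50, 4]
enqueue(45) -> [50, 4, 45]
enqueue(26) -> [50, 4, 45, 26]
enqueue(21) -> [50, 4, 45, 26, 21]
dequeue()->50, [4, 45, 26, 21]
enqueue(36) -> [4, 45, 26, 21, 36]
enqueue(33) -> [4, 45, 26, 21, 36, 33]
dequeue()->4, [45, 26, 21, 36, 33]

Final queue: [45, 26, 21, 36, 33]


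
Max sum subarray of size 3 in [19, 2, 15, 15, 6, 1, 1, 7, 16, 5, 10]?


[0:3]: 36
[1:4]: 32
[2:5]: 36
[3:6]: 22
[4:7]: 8
[5:8]: 9
[6:9]: 24
[7:10]: 28
[8:11]: 31

Max: 36 at [0:3]


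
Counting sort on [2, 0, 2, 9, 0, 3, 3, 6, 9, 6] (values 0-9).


Input: [2, 0, 2, 9, 0, 3, 3, 6, 9, 6]
Counts: [2, 0, 2, 2, 0, 0, 2, 0, 0, 2]

Sorted: [0, 0, 2, 2, 3, 3, 6, 6, 9, 9]


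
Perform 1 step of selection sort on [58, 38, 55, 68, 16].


Initial: [58, 38, 55, 68, 16]
Step 1: min=16 at 4
  Swap: [16, 38, 55, 68, 58]

After 1 step: [16, 38, 55, 68, 58]


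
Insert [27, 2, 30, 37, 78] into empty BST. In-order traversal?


Insert 27: root
Insert 2: L from 27
Insert 30: R from 27
Insert 37: R from 27 -> R from 30
Insert 78: R from 27 -> R from 30 -> R from 37

In-order: [2, 27, 30, 37, 78]


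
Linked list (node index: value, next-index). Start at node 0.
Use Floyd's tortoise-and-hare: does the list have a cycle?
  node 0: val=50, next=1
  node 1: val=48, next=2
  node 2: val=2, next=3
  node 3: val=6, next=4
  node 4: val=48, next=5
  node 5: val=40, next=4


Floyd's tortoise (slow, +1) and hare (fast, +2):
  init: slow=0, fast=0
  step 1: slow=1, fast=2
  step 2: slow=2, fast=4
  step 3: slow=3, fast=4
  step 4: slow=4, fast=4
  slow == fast at node 4: cycle detected

Cycle: yes


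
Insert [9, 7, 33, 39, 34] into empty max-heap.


Insert 9: [9]
Insert 7: [9, 7]
Insert 33: [33, 7, 9]
Insert 39: [39, 33, 9, 7]
Insert 34: [39, 34, 9, 7, 33]

Final heap: [39, 34, 9, 7, 33]


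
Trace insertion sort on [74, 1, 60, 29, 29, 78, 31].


Initial: [74, 1, 60, 29, 29, 78, 31]
Insert 1: [1, 74, 60, 29, 29, 78, 31]
Insert 60: [1, 60, 74, 29, 29, 78, 31]
Insert 29: [1, 29, 60, 74, 29, 78, 31]
Insert 29: [1, 29, 29, 60, 74, 78, 31]
Insert 78: [1, 29, 29, 60, 74, 78, 31]
Insert 31: [1, 29, 29, 31, 60, 74, 78]

Sorted: [1, 29, 29, 31, 60, 74, 78]


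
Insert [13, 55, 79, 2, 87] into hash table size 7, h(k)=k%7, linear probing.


Insert 13: h=6 -> slot 6
Insert 55: h=6, 1 probes -> slot 0
Insert 79: h=2 -> slot 2
Insert 2: h=2, 1 probes -> slot 3
Insert 87: h=3, 1 probes -> slot 4

Table: [55, None, 79, 2, 87, None, 13]


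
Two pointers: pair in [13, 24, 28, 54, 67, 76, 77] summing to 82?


lo=0(13)+hi=6(77)=90
lo=0(13)+hi=5(76)=89
lo=0(13)+hi=4(67)=80
lo=1(24)+hi=4(67)=91
lo=1(24)+hi=3(54)=78
lo=2(28)+hi=3(54)=82

Yes: 28+54=82


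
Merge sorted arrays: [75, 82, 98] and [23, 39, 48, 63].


Take 23 from B
Take 39 from B
Take 48 from B
Take 63 from B

Merged: [23, 39, 48, 63, 75, 82, 98]


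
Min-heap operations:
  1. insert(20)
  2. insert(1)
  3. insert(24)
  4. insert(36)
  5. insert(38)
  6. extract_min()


insert(20) -> [20]
insert(1) -> [1, 20]
insert(24) -> [1, 20, 24]
insert(36) -> [1, 20, 24, 36]
insert(38) -> [1, 20, 24, 36, 38]
extract_min()->1, [20, 36, 24, 38]

Final heap: [20, 36, 24, 38]


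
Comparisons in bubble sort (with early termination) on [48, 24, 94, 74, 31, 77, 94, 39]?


Algorithm: bubble sort (with early termination)
Input: [48, 24, 94, 74, 31, 77, 94, 39]
Sorted: [24, 31, 39, 48, 74, 77, 94, 94]

27


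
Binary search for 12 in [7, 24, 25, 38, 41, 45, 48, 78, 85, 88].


Step 1: lo=0, hi=9, mid=4, val=41
Step 2: lo=0, hi=3, mid=1, val=24
Step 3: lo=0, hi=0, mid=0, val=7

Not found


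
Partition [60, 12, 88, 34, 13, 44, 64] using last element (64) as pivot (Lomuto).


Pivot: 64
  60 <= 64: advance i (no swap)
  12 <= 64: advance i (no swap)
  34 <= 64: swap -> [60, 12, 34, 88, 13, 44, 64]
  13 <= 64: swap -> [60, 12, 34, 13, 88, 44, 64]
  44 <= 64: swap -> [60, 12, 34, 13, 44, 88, 64]
Place pivot at 5: [60, 12, 34, 13, 44, 64, 88]

Partitioned: [60, 12, 34, 13, 44, 64, 88]


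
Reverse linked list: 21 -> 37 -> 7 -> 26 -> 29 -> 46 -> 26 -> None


Step 1: curr=21, set curr.next=prev(None) | reversed so far: 21
Step 2: curr=37, set curr.next=prev(21) | reversed so far: 37 -> 21
Step 3: curr=7, set curr.next=prev(37) | reversed so far: 7 -> 37 -> 21
Step 4: curr=26, set curr.next=prev(7) | reversed so far: 26 -> 7 -> 37 -> 21
Step 5: curr=29, set curr.next=prev(26) | reversed so far: 29 -> 26 -> 7 -> 37 -> 21
Step 6: curr=46, set curr.next=prev(29) | reversed so far: 46 -> 29 -> 26 -> 7 -> 37 -> 21
Step 7: curr=26, set curr.next=prev(46) | reversed so far: 26 -> 46 -> 29 -> 26 -> 7 -> 37 -> 21

26 -> 46 -> 29 -> 26 -> 7 -> 37 -> 21 -> None


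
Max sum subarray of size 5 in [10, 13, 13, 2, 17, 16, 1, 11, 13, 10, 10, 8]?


[0:5]: 55
[1:6]: 61
[2:7]: 49
[3:8]: 47
[4:9]: 58
[5:10]: 51
[6:11]: 45
[7:12]: 52

Max: 61 at [1:6]


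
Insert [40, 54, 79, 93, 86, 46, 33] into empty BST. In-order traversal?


Insert 40: root
Insert 54: R from 40
Insert 79: R from 40 -> R from 54
Insert 93: R from 40 -> R from 54 -> R from 79
Insert 86: R from 40 -> R from 54 -> R from 79 -> L from 93
Insert 46: R from 40 -> L from 54
Insert 33: L from 40

In-order: [33, 40, 46, 54, 79, 86, 93]


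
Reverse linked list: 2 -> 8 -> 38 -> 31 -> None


Step 1: curr=2, set curr.next=prev(None) | reversed so far: 2
Step 2: curr=8, set curr.next=prev(2) | reversed so far: 8 -> 2
Step 3: curr=38, set curr.next=prev(8) | reversed so far: 38 -> 8 -> 2
Step 4: curr=31, set curr.next=prev(38) | reversed so far: 31 -> 38 -> 8 -> 2

31 -> 38 -> 8 -> 2 -> None


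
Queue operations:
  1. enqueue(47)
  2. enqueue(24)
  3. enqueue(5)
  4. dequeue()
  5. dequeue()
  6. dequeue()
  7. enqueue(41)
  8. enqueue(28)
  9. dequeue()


enqueue(47) -> [47]
enqueue(24) -> [47, 24]
enqueue(5) -> [47, 24, 5]
dequeue()->47, [24, 5]
dequeue()->24, [5]
dequeue()->5, []
enqueue(41) -> [41]
enqueue(28) -> [41, 28]
dequeue()->41, [28]

Final queue: [28]


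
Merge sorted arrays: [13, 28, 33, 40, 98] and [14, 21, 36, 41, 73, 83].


Take 13 from A
Take 14 from B
Take 21 from B
Take 28 from A
Take 33 from A
Take 36 from B
Take 40 from A
Take 41 from B
Take 73 from B
Take 83 from B

Merged: [13, 14, 21, 28, 33, 36, 40, 41, 73, 83, 98]


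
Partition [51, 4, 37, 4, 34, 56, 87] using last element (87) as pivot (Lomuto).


Pivot: 87
  51 <= 87: advance i (no swap)
  4 <= 87: advance i (no swap)
  37 <= 87: advance i (no swap)
  4 <= 87: advance i (no swap)
  34 <= 87: advance i (no swap)
  56 <= 87: advance i (no swap)
Place pivot at 6: [51, 4, 37, 4, 34, 56, 87]

Partitioned: [51, 4, 37, 4, 34, 56, 87]


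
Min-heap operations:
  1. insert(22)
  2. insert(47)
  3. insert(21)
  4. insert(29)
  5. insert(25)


insert(22) -> [22]
insert(47) -> [22, 47]
insert(21) -> [21, 47, 22]
insert(29) -> [21, 29, 22, 47]
insert(25) -> [21, 25, 22, 47, 29]

Final heap: [21, 25, 22, 47, 29]


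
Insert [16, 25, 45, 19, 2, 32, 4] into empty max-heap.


Insert 16: [16]
Insert 25: [25, 16]
Insert 45: [45, 16, 25]
Insert 19: [45, 19, 25, 16]
Insert 2: [45, 19, 25, 16, 2]
Insert 32: [45, 19, 32, 16, 2, 25]
Insert 4: [45, 19, 32, 16, 2, 25, 4]

Final heap: [45, 19, 32, 16, 2, 25, 4]


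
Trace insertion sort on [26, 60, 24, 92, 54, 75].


Initial: [26, 60, 24, 92, 54, 75]
Insert 60: [26, 60, 24, 92, 54, 75]
Insert 24: [24, 26, 60, 92, 54, 75]
Insert 92: [24, 26, 60, 92, 54, 75]
Insert 54: [24, 26, 54, 60, 92, 75]
Insert 75: [24, 26, 54, 60, 75, 92]

Sorted: [24, 26, 54, 60, 75, 92]


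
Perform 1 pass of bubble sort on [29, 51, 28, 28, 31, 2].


Initial: [29, 51, 28, 28, 31, 2]
Pass 1: [29, 28, 28, 31, 2, 51] (4 swaps)

After 1 pass: [29, 28, 28, 31, 2, 51]


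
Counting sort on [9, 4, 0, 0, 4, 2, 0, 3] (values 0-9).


Input: [9, 4, 0, 0, 4, 2, 0, 3]
Counts: [3, 0, 1, 1, 2, 0, 0, 0, 0, 1]

Sorted: [0, 0, 0, 2, 3, 4, 4, 9]


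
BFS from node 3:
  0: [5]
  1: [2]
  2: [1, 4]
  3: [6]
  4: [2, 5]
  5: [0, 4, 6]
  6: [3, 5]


Visit 3, enqueue [6]
Visit 6, enqueue [5]
Visit 5, enqueue [0, 4]
Visit 0, enqueue []
Visit 4, enqueue [2]
Visit 2, enqueue [1]
Visit 1, enqueue []

BFS order: [3, 6, 5, 0, 4, 2, 1]


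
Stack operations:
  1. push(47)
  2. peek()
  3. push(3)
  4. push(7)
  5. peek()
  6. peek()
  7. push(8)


push(47) -> [47]
peek()->47
push(3) -> [47, 3]
push(7) -> [47, 3, 7]
peek()->7
peek()->7
push(8) -> [47, 3, 7, 8]

Final stack: [47, 3, 7, 8]


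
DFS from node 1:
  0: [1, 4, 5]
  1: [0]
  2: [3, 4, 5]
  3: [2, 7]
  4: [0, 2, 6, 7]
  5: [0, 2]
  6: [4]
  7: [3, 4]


Visit 1, push [0]
Visit 0, push [5, 4]
Visit 4, push [7, 6, 2]
Visit 2, push [5, 3]
Visit 3, push [7]
Visit 7, push []
Visit 5, push []
Visit 6, push []

DFS order: [1, 0, 4, 2, 3, 7, 5, 6]


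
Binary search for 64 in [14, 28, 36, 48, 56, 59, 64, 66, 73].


Step 1: lo=0, hi=8, mid=4, val=56
Step 2: lo=5, hi=8, mid=6, val=64

Found at index 6


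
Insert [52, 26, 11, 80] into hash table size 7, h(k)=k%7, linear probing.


Insert 52: h=3 -> slot 3
Insert 26: h=5 -> slot 5
Insert 11: h=4 -> slot 4
Insert 80: h=3, 3 probes -> slot 6

Table: [None, None, None, 52, 11, 26, 80]


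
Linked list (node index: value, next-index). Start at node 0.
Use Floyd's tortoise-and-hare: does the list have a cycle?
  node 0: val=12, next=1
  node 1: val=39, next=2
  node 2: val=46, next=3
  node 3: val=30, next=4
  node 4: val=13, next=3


Floyd's tortoise (slow, +1) and hare (fast, +2):
  init: slow=0, fast=0
  step 1: slow=1, fast=2
  step 2: slow=2, fast=4
  step 3: slow=3, fast=4
  step 4: slow=4, fast=4
  slow == fast at node 4: cycle detected

Cycle: yes


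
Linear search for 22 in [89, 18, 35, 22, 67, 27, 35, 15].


i=0: 89!=22
i=1: 18!=22
i=2: 35!=22
i=3: 22==22 found!

Found at 3, 4 comps


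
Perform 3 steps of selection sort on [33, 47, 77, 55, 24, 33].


Initial: [33, 47, 77, 55, 24, 33]
Step 1: min=24 at 4
  Swap: [24, 47, 77, 55, 33, 33]
Step 2: min=33 at 4
  Swap: [24, 33, 77, 55, 47, 33]
Step 3: min=33 at 5
  Swap: [24, 33, 33, 55, 47, 77]

After 3 steps: [24, 33, 33, 55, 47, 77]


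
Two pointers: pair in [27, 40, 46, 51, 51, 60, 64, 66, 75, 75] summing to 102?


lo=0(27)+hi=9(75)=102

Yes: 27+75=102


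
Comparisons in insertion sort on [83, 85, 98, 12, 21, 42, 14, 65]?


Algorithm: insertion sort
Input: [83, 85, 98, 12, 21, 42, 14, 65]
Sorted: [12, 14, 21, 42, 65, 83, 85, 98]

23


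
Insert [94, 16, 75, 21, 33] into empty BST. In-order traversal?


Insert 94: root
Insert 16: L from 94
Insert 75: L from 94 -> R from 16
Insert 21: L from 94 -> R from 16 -> L from 75
Insert 33: L from 94 -> R from 16 -> L from 75 -> R from 21

In-order: [16, 21, 33, 75, 94]


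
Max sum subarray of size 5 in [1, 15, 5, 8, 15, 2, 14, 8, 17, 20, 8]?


[0:5]: 44
[1:6]: 45
[2:7]: 44
[3:8]: 47
[4:9]: 56
[5:10]: 61
[6:11]: 67

Max: 67 at [6:11]


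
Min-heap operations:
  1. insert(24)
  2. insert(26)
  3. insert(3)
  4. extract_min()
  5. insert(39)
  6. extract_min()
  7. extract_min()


insert(24) -> [24]
insert(26) -> [24, 26]
insert(3) -> [3, 26, 24]
extract_min()->3, [24, 26]
insert(39) -> [24, 26, 39]
extract_min()->24, [26, 39]
extract_min()->26, [39]

Final heap: [39]


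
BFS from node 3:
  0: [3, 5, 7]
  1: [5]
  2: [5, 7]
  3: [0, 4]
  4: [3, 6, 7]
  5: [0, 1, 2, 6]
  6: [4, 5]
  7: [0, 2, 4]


Visit 3, enqueue [0, 4]
Visit 0, enqueue [5, 7]
Visit 4, enqueue [6]
Visit 5, enqueue [1, 2]
Visit 7, enqueue []
Visit 6, enqueue []
Visit 1, enqueue []
Visit 2, enqueue []

BFS order: [3, 0, 4, 5, 7, 6, 1, 2]


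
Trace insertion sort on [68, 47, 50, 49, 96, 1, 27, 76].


Initial: [68, 47, 50, 49, 96, 1, 27, 76]
Insert 47: [47, 68, 50, 49, 96, 1, 27, 76]
Insert 50: [47, 50, 68, 49, 96, 1, 27, 76]
Insert 49: [47, 49, 50, 68, 96, 1, 27, 76]
Insert 96: [47, 49, 50, 68, 96, 1, 27, 76]
Insert 1: [1, 47, 49, 50, 68, 96, 27, 76]
Insert 27: [1, 27, 47, 49, 50, 68, 96, 76]
Insert 76: [1, 27, 47, 49, 50, 68, 76, 96]

Sorted: [1, 27, 47, 49, 50, 68, 76, 96]


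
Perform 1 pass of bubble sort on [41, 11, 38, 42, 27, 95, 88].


Initial: [41, 11, 38, 42, 27, 95, 88]
Pass 1: [11, 38, 41, 27, 42, 88, 95] (4 swaps)

After 1 pass: [11, 38, 41, 27, 42, 88, 95]


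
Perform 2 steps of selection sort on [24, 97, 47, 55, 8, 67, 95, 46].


Initial: [24, 97, 47, 55, 8, 67, 95, 46]
Step 1: min=8 at 4
  Swap: [8, 97, 47, 55, 24, 67, 95, 46]
Step 2: min=24 at 4
  Swap: [8, 24, 47, 55, 97, 67, 95, 46]

After 2 steps: [8, 24, 47, 55, 97, 67, 95, 46]


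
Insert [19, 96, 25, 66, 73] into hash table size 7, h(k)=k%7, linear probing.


Insert 19: h=5 -> slot 5
Insert 96: h=5, 1 probes -> slot 6
Insert 25: h=4 -> slot 4
Insert 66: h=3 -> slot 3
Insert 73: h=3, 4 probes -> slot 0

Table: [73, None, None, 66, 25, 19, 96]


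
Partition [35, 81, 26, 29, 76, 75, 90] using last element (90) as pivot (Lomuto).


Pivot: 90
  35 <= 90: advance i (no swap)
  81 <= 90: advance i (no swap)
  26 <= 90: advance i (no swap)
  29 <= 90: advance i (no swap)
  76 <= 90: advance i (no swap)
  75 <= 90: advance i (no swap)
Place pivot at 6: [35, 81, 26, 29, 76, 75, 90]

Partitioned: [35, 81, 26, 29, 76, 75, 90]


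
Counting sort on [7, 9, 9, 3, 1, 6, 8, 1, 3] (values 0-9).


Input: [7, 9, 9, 3, 1, 6, 8, 1, 3]
Counts: [0, 2, 0, 2, 0, 0, 1, 1, 1, 2]

Sorted: [1, 1, 3, 3, 6, 7, 8, 9, 9]


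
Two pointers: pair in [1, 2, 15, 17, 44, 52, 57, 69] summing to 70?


lo=0(1)+hi=7(69)=70

Yes: 1+69=70


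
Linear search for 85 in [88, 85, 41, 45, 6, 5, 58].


i=0: 88!=85
i=1: 85==85 found!

Found at 1, 2 comps


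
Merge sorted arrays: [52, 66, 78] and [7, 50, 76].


Take 7 from B
Take 50 from B
Take 52 from A
Take 66 from A
Take 76 from B

Merged: [7, 50, 52, 66, 76, 78]


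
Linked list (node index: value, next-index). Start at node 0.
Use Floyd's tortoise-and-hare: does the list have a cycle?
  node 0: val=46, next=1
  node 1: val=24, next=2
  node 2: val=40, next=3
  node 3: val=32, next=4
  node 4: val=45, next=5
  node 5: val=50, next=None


Floyd's tortoise (slow, +1) and hare (fast, +2):
  init: slow=0, fast=0
  step 1: slow=1, fast=2
  step 2: slow=2, fast=4
  step 3: fast 4->5->None, no cycle

Cycle: no


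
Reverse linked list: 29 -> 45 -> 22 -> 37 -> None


Step 1: curr=29, set curr.next=prev(None) | reversed so far: 29
Step 2: curr=45, set curr.next=prev(29) | reversed so far: 45 -> 29
Step 3: curr=22, set curr.next=prev(45) | reversed so far: 22 -> 45 -> 29
Step 4: curr=37, set curr.next=prev(22) | reversed so far: 37 -> 22 -> 45 -> 29

37 -> 22 -> 45 -> 29 -> None


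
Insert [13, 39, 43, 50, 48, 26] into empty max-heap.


Insert 13: [13]
Insert 39: [39, 13]
Insert 43: [43, 13, 39]
Insert 50: [50, 43, 39, 13]
Insert 48: [50, 48, 39, 13, 43]
Insert 26: [50, 48, 39, 13, 43, 26]

Final heap: [50, 48, 39, 13, 43, 26]


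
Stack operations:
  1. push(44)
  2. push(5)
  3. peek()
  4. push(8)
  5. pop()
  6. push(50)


push(44) -> [44]
push(5) -> [44, 5]
peek()->5
push(8) -> [44, 5, 8]
pop()->8, [44, 5]
push(50) -> [44, 5, 50]

Final stack: [44, 5, 50]


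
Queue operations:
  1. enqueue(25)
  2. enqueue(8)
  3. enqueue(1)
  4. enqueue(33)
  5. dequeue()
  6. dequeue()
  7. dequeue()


enqueue(25) -> [25]
enqueue(8) -> [25, 8]
enqueue(1) -> [25, 8, 1]
enqueue(33) -> [25, 8, 1, 33]
dequeue()->25, [8, 1, 33]
dequeue()->8, [1, 33]
dequeue()->1, [33]

Final queue: [33]


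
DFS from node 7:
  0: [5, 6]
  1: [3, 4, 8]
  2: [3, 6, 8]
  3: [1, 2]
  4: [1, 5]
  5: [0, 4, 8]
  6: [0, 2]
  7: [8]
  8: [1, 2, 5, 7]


Visit 7, push [8]
Visit 8, push [5, 2, 1]
Visit 1, push [4, 3]
Visit 3, push [2]
Visit 2, push [6]
Visit 6, push [0]
Visit 0, push [5]
Visit 5, push [4]
Visit 4, push []

DFS order: [7, 8, 1, 3, 2, 6, 0, 5, 4]


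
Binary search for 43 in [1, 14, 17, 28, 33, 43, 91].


Step 1: lo=0, hi=6, mid=3, val=28
Step 2: lo=4, hi=6, mid=5, val=43

Found at index 5


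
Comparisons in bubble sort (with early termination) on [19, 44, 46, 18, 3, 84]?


Algorithm: bubble sort (with early termination)
Input: [19, 44, 46, 18, 3, 84]
Sorted: [3, 18, 19, 44, 46, 84]

15


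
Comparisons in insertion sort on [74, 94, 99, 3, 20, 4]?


Algorithm: insertion sort
Input: [74, 94, 99, 3, 20, 4]
Sorted: [3, 4, 20, 74, 94, 99]

14


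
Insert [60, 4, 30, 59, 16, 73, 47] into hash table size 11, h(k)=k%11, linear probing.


Insert 60: h=5 -> slot 5
Insert 4: h=4 -> slot 4
Insert 30: h=8 -> slot 8
Insert 59: h=4, 2 probes -> slot 6
Insert 16: h=5, 2 probes -> slot 7
Insert 73: h=7, 2 probes -> slot 9
Insert 47: h=3 -> slot 3

Table: [None, None, None, 47, 4, 60, 59, 16, 30, 73, None]


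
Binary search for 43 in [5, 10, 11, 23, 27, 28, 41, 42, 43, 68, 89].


Step 1: lo=0, hi=10, mid=5, val=28
Step 2: lo=6, hi=10, mid=8, val=43

Found at index 8


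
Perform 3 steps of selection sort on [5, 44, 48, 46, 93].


Initial: [5, 44, 48, 46, 93]
Step 1: min=5 at 0
  Swap: [5, 44, 48, 46, 93]
Step 2: min=44 at 1
  Swap: [5, 44, 48, 46, 93]
Step 3: min=46 at 3
  Swap: [5, 44, 46, 48, 93]

After 3 steps: [5, 44, 46, 48, 93]


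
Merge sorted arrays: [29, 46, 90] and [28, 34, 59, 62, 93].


Take 28 from B
Take 29 from A
Take 34 from B
Take 46 from A
Take 59 from B
Take 62 from B
Take 90 from A

Merged: [28, 29, 34, 46, 59, 62, 90, 93]
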